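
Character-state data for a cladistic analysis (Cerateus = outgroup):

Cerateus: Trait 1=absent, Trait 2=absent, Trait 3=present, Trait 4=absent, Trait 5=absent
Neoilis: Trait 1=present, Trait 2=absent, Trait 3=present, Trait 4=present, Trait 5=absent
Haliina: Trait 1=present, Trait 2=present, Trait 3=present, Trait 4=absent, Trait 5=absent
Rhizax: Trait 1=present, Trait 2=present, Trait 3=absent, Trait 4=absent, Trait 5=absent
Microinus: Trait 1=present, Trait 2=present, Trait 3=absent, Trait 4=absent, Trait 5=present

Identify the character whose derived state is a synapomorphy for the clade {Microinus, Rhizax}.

Character polarity is set by the outgroup: the derived state is whichever differs from the outgroup's state, so for Trait 3 the derived state is 'absent', and for the remaining characters it is 'present'.
Trait 1 (derived state 'present') is shared by all ingroup taxa — unites the whole ingroup.
Trait 2: derived state 'present' in Haliina, Microinus, and Rhizax only — synapomorphy for {Haliina, Microinus, Rhizax}.
Only Microinus and Rhizax show the derived state 'absent' for Trait 3, supporting them as a clade.
Trait 4: derived state 'present' in Neoilis only — an autapomorphy, so it tells us nothing about relationships among taxa.
Trait 5 (derived state 'present') is unique to Microinus (autapomorphy; uninformative for grouping).
Most parsimonious ingroup topology: (Neoilis,(Haliina,(Rhizax,Microinus))).
The clade {Microinus, Rhizax} is supported by Trait 3: its derived state 'absent' occurs in exactly those taxa and in no other taxon (including the outgroup).

Trait 3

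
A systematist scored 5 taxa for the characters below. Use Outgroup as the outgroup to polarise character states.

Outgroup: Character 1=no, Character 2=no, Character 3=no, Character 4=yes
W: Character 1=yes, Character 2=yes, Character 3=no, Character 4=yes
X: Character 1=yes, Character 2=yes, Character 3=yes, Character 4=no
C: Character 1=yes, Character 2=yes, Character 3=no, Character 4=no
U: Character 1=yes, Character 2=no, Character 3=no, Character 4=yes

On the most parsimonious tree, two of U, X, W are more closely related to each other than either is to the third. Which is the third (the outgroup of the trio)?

Character polarity is set by the outgroup: the derived state is whichever differs from the outgroup's state, so for Character 4 the derived state is 'no', and for the remaining characters it is 'yes'.
Character 1 (derived state 'yes') is shared by all ingroup taxa — unites the whole ingroup.
Character 2: derived state 'yes' in C, W, and X only — synapomorphy for {C, W, X}.
Character 3 (derived state 'yes') is unique to X (autapomorphy; uninformative for grouping).
Only C and X show the derived state 'no' for Character 4, supporting them as a clade.
Most parsimonious ingroup topology: ((W,(X,C)),U).
W and X share a more recent common ancestor with each other than either does with U, so U is the least closely related of the three.

U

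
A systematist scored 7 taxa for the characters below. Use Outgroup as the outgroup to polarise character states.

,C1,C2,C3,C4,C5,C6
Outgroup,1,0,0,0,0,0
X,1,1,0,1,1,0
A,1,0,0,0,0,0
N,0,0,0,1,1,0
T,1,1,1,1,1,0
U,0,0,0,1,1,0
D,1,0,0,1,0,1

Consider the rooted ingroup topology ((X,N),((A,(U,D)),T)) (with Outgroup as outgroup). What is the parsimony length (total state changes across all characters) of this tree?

11

Map each character onto ((X,N),((A,(U,D)),T)) (rooted by Outgroup) and count the minimum state changes it requires (Fitch parsimony):
C1: 2; C2: 2; C3: 1; C4: 2; C5: 3; C6: 1.
Total tree length = 11.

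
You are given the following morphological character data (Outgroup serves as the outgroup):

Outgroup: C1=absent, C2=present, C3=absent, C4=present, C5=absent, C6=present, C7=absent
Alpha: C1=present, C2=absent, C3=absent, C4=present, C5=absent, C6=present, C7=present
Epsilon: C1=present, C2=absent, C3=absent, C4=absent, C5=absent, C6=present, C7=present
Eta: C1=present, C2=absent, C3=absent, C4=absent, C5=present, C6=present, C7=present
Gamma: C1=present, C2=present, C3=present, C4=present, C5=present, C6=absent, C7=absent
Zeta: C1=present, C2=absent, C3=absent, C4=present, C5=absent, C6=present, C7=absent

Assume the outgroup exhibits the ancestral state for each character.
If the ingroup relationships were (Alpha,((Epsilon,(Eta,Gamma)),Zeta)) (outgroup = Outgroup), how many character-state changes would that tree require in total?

11

Map each character onto (Alpha,((Epsilon,(Eta,Gamma)),Zeta)) (rooted by Outgroup) and count the minimum state changes it requires (Fitch parsimony):
C1: 1; C2: 2; C3: 1; C4: 2; C5: 1; C6: 1; C7: 3.
Total tree length = 11.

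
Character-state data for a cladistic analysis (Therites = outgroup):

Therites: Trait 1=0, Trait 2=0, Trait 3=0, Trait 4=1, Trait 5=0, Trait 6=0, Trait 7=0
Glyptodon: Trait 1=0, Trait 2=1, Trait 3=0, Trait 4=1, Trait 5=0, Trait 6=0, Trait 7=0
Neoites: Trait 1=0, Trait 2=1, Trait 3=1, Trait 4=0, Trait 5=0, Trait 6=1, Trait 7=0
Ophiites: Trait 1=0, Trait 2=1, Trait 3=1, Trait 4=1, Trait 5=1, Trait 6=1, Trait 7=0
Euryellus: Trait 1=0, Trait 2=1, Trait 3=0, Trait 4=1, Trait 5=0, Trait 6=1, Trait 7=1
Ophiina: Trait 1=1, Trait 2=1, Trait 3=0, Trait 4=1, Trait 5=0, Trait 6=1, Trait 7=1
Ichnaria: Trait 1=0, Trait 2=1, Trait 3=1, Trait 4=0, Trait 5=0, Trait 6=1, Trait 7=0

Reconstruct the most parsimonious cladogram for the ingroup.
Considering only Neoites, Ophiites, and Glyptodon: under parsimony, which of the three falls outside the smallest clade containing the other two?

Character polarity is set by the outgroup: the derived state is whichever differs from the outgroup's state, so for Trait 4 the derived state is '0', and for the remaining characters it is '1'.
Trait 1: derived state '1' in Ophiina only — an autapomorphy, so it tells us nothing about relationships among taxa.
All ingroup taxa share the derived state '1' for Trait 2; it defines the ingroup but does not resolve relationships within it.
Trait 3: derived state '1' in Ichnaria, Neoites, and Ophiites only — synapomorphy for {Ichnaria, Neoites, Ophiites}.
Trait 4 (derived state '0') is shared by Ichnaria and Neoites — a synapomorphy uniting that clade.
Trait 5: derived state '1' in Ophiites only — an autapomorphy, so it tells us nothing about relationships among taxa.
Trait 6: derived state '1' in Euryellus, Ichnaria, Neoites, Ophiina, and Ophiites only — synapomorphy for {Euryellus, Ichnaria, Neoites, Ophiina, Ophiites}.
Only Euryellus and Ophiina show the derived state '1' for Trait 7, supporting them as a clade.
Most parsimonious ingroup topology: (Glyptodon,(((Neoites,Ichnaria),Ophiites),(Euryellus,Ophiina))).
Ophiites and Neoites share a more recent common ancestor with each other than either does with Glyptodon, so Glyptodon is the least closely related of the three.

Glyptodon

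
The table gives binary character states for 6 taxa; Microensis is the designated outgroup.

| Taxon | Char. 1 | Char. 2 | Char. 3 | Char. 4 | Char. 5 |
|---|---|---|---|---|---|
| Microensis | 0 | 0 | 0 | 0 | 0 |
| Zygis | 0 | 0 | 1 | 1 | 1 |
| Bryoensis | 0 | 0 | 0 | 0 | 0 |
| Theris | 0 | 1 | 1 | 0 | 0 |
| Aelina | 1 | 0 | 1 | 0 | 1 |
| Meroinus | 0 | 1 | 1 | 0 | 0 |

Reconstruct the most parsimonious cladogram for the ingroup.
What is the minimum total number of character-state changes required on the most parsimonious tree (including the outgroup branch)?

5

The outgroup has state '0' for every character, so '1' is the derived state throughout.
Char. 1 (derived state '1') is unique to Aelina (autapomorphy; uninformative for grouping).
Char. 2 (derived state '1') is shared by Meroinus and Theris — a synapomorphy uniting that clade.
Char. 3 (derived state '1') is shared by Aelina, Meroinus, Theris, and Zygis — a synapomorphy uniting that clade.
Char. 4 (derived state '1') is unique to Zygis (autapomorphy; uninformative for grouping).
Char. 5 (derived state '1') is shared by Aelina and Zygis — a synapomorphy uniting that clade.
Most parsimonious ingroup topology: (((Zygis,Aelina),(Theris,Meroinus)),Bryoensis).
Changes per character on this tree: Char. 1: 1; Char. 2: 1; Char. 3: 1; Char. 4: 1; Char. 5: 1.
Total = 5.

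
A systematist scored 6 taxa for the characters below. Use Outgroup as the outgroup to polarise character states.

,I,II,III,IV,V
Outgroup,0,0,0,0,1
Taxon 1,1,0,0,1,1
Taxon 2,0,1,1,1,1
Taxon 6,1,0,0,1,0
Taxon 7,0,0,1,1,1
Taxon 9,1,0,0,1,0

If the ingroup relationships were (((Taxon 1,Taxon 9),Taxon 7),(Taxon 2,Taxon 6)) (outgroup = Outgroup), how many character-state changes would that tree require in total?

Map each character onto (((Taxon 1,Taxon 9),Taxon 7),(Taxon 2,Taxon 6)) (rooted by Outgroup) and count the minimum state changes it requires (Fitch parsimony):
I: 2; II: 1; III: 2; IV: 1; V: 2.
Total tree length = 8.

8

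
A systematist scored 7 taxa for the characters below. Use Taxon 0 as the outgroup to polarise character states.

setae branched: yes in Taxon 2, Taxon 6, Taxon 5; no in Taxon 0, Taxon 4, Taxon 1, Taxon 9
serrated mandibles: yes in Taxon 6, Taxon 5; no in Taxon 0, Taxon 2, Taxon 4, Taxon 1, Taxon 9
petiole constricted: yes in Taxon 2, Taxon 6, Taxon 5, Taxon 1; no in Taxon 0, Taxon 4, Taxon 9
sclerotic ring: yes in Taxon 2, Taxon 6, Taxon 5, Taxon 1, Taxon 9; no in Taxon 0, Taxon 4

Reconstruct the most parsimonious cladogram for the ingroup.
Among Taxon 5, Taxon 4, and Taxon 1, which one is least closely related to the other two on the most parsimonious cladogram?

The outgroup has state 'no' for every character, so 'yes' is the derived state throughout.
setae branched (derived state 'yes') is shared by Taxon 2, Taxon 5, and Taxon 6 — a synapomorphy uniting that clade.
serrated mandibles (derived state 'yes') is shared by Taxon 5 and Taxon 6 — a synapomorphy uniting that clade.
petiole constricted (derived state 'yes') is shared by Taxon 1, Taxon 2, Taxon 5, and Taxon 6 — a synapomorphy uniting that clade.
sclerotic ring (derived state 'yes') is shared by Taxon 1, Taxon 2, Taxon 5, Taxon 6, and Taxon 9 — a synapomorphy uniting that clade.
Most parsimonious ingroup topology: ((((Taxon 2,(Taxon 6,Taxon 5)),Taxon 1),Taxon 9),Taxon 4).
Taxon 1 and Taxon 5 share a more recent common ancestor with each other than either does with Taxon 4, so Taxon 4 is the least closely related of the three.

Taxon 4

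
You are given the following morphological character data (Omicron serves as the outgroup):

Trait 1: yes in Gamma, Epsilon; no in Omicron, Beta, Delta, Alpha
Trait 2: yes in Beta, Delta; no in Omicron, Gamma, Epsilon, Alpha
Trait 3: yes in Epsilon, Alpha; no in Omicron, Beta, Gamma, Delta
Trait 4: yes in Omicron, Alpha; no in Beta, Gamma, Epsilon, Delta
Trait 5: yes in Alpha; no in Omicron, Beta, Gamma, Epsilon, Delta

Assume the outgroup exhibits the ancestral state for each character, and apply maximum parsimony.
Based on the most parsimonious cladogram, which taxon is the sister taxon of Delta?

Beta

Character polarity is set by the outgroup: the derived state is whichever differs from the outgroup's state, so for Trait 4 the derived state is 'no', and for the remaining characters it is 'yes'.
Trait 1: derived state 'yes' in Epsilon and Gamma only — synapomorphy for {Epsilon, Gamma}.
Trait 2: derived state 'yes' in Beta and Delta only — synapomorphy for {Beta, Delta}.
Trait 3 groups Alpha and Epsilon, which is incompatible with the clades supported by the remaining characters; treating it as convergent (homoplasy) costs fewer steps than any alternative tree.
Trait 4: derived state 'no' in Beta, Delta, Epsilon, and Gamma only — synapomorphy for {Beta, Delta, Epsilon, Gamma}.
Trait 5 (derived state 'yes') is unique to Alpha (autapomorphy; uninformative for grouping).
Most parsimonious ingroup topology: (((Beta,Delta),(Gamma,Epsilon)),Alpha).
Delta and Beta form a cherry on this tree, so they are sister taxa.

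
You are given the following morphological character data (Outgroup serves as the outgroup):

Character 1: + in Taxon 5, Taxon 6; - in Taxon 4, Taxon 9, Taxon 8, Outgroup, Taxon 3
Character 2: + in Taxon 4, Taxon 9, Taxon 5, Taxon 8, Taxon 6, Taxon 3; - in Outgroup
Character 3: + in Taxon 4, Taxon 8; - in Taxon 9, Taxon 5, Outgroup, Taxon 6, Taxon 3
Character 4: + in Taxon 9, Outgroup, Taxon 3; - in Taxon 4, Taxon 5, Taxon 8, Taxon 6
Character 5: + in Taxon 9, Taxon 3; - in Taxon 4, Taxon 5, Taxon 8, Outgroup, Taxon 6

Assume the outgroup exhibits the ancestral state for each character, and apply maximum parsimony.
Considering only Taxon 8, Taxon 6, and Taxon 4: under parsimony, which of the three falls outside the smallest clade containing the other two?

Taxon 6

Character polarity is set by the outgroup: the derived state is whichever differs from the outgroup's state, so for Character 4 the derived state is '-', and for the remaining characters it is '+'.
Character 1 (derived state '+') is shared by Taxon 5 and Taxon 6 — a synapomorphy uniting that clade.
All ingroup taxa share the derived state '+' for Character 2; it defines the ingroup but does not resolve relationships within it.
Character 3 (derived state '+') is shared by Taxon 4 and Taxon 8 — a synapomorphy uniting that clade.
Only Taxon 4, Taxon 5, Taxon 6, and Taxon 8 show the derived state '-' for Character 4, supporting them as a clade.
Character 5 (derived state '+') is shared by Taxon 3 and Taxon 9 — a synapomorphy uniting that clade.
Most parsimonious ingroup topology: ((Taxon 9,Taxon 3),((Taxon 4,Taxon 8),(Taxon 6,Taxon 5))).
Taxon 4 and Taxon 8 share a more recent common ancestor with each other than either does with Taxon 6, so Taxon 6 is the least closely related of the three.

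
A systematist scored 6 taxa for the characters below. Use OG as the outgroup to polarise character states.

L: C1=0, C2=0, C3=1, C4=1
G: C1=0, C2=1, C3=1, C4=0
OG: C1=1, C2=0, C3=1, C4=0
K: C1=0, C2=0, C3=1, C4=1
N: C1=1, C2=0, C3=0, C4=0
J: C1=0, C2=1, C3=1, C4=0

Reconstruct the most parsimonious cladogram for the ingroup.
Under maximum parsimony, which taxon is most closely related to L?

Character polarity is set by the outgroup: the derived state is whichever differs from the outgroup's state, so for C1, C3 the derived state is '0', and for the remaining characters it is '1'.
Only G, J, K, and L show the derived state '0' for C1, supporting them as a clade.
C2: derived state '1' in G and J only — synapomorphy for {G, J}.
C3 (derived state '0') is unique to N (autapomorphy; uninformative for grouping).
C4 (derived state '1') is shared by K and L — a synapomorphy uniting that clade.
Most parsimonious ingroup topology: (((G,J),(L,K)),N).
L and K form a cherry on this tree, so they are sister taxa.

K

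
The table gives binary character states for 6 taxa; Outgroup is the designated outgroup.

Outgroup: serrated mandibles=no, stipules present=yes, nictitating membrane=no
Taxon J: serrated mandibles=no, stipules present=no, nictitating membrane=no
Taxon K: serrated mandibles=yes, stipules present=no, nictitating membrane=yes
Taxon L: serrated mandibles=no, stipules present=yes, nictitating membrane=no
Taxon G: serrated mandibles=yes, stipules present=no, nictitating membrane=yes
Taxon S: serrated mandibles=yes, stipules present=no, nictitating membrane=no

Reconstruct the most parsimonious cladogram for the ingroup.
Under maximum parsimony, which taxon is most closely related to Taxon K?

Taxon G

Character polarity is set by the outgroup: the derived state is whichever differs from the outgroup's state, so for stipules present the derived state is 'no', and for the remaining characters it is 'yes'.
serrated mandibles: derived state 'yes' in Taxon G, Taxon K, and Taxon S only — synapomorphy for {Taxon G, Taxon K, Taxon S}.
stipules present: derived state 'no' in Taxon G, Taxon J, Taxon K, and Taxon S only — synapomorphy for {Taxon G, Taxon J, Taxon K, Taxon S}.
Only Taxon G and Taxon K show the derived state 'yes' for nictitating membrane, supporting them as a clade.
Most parsimonious ingroup topology: ((Taxon J,((Taxon K,Taxon G),Taxon S)),Taxon L).
Taxon K and Taxon G form a cherry on this tree, so they are sister taxa.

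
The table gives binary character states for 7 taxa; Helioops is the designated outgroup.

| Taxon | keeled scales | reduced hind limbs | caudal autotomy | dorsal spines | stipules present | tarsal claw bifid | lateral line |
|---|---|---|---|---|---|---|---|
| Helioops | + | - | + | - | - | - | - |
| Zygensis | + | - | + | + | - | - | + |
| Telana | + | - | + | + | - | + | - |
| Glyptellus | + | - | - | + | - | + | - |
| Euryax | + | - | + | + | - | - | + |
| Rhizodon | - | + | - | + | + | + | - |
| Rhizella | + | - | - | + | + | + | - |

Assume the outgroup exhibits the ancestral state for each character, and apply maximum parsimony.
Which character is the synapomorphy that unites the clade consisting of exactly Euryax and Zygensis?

lateral line

Character polarity is set by the outgroup: the derived state is whichever differs from the outgroup's state, so for keeled scales, caudal autotomy the derived state is '-', and for the remaining characters it is '+'.
keeled scales (derived state '-') is unique to Rhizodon (autapomorphy; uninformative for grouping).
reduced hind limbs: derived state '+' in Rhizodon only — an autapomorphy, so it tells us nothing about relationships among taxa.
caudal autotomy: derived state '-' in Glyptellus, Rhizella, and Rhizodon only — synapomorphy for {Glyptellus, Rhizella, Rhizodon}.
All ingroup taxa share the derived state '+' for dorsal spines; it defines the ingroup but does not resolve relationships within it.
stipules present: derived state '+' in Rhizella and Rhizodon only — synapomorphy for {Rhizella, Rhizodon}.
tarsal claw bifid: derived state '+' in Glyptellus, Rhizella, Rhizodon, and Telana only — synapomorphy for {Glyptellus, Rhizella, Rhizodon, Telana}.
Only Euryax and Zygensis show the derived state '+' for lateral line, supporting them as a clade.
Most parsimonious ingroup topology: ((Zygensis,Euryax),(Telana,(Glyptellus,(Rhizodon,Rhizella)))).
The clade {Euryax, Zygensis} is supported by lateral line: its derived state '+' occurs in exactly those taxa and in no other taxon (including the outgroup).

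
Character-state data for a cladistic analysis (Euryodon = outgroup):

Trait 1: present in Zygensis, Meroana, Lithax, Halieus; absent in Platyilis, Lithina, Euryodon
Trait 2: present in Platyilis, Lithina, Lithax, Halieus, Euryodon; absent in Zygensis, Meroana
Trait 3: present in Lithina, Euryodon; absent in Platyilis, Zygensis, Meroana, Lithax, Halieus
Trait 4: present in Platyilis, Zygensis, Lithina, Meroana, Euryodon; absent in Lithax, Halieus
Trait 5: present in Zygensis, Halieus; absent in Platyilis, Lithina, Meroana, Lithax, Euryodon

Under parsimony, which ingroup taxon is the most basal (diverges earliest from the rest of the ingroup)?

Character polarity is set by the outgroup: the derived state is whichever differs from the outgroup's state, so for Trait 2, Trait 3, Trait 4 the derived state is 'absent', and for the remaining characters it is 'present'.
Trait 1: derived state 'present' in Halieus, Lithax, Meroana, and Zygensis only — synapomorphy for {Halieus, Lithax, Meroana, Zygensis}.
Trait 2: derived state 'absent' in Meroana and Zygensis only — synapomorphy for {Meroana, Zygensis}.
Only Halieus, Lithax, Meroana, Platyilis, and Zygensis show the derived state 'absent' for Trait 3, supporting them as a clade.
Only Halieus and Lithax show the derived state 'absent' for Trait 4, supporting them as a clade.
Trait 5 (state 'present') occurs in Halieus and Zygensis but conflicts with the nesting implied by the other characters — most parsimoniously interpreted as homoplasy.
Most parsimonious ingroup topology: (Lithina,(((Zygensis,Meroana),(Lithax,Halieus)),Platyilis)).
Lithina is sister to the clade containing all other ingroup taxa, so it is the earliest-diverging (most basal) ingroup lineage.

Lithina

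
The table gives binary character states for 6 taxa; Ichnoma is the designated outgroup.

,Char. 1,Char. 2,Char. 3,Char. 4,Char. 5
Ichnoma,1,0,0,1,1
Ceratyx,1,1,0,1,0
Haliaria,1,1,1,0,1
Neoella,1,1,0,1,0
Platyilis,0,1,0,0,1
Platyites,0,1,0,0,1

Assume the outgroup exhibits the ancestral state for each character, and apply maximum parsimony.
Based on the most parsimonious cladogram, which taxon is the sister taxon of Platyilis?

Character polarity is set by the outgroup: the derived state is whichever differs from the outgroup's state, so for Char. 1, Char. 4, Char. 5 the derived state is '0', and for the remaining characters it is '1'.
Char. 1: derived state '0' in Platyilis and Platyites only — synapomorphy for {Platyilis, Platyites}.
All ingroup taxa share the derived state '1' for Char. 2; it defines the ingroup but does not resolve relationships within it.
Char. 3 (derived state '1') is unique to Haliaria (autapomorphy; uninformative for grouping).
Only Haliaria, Platyilis, and Platyites show the derived state '0' for Char. 4, supporting them as a clade.
Char. 5: derived state '0' in Ceratyx and Neoella only — synapomorphy for {Ceratyx, Neoella}.
Most parsimonious ingroup topology: ((Ceratyx,Neoella),(Haliaria,(Platyilis,Platyites))).
Platyilis and Platyites form a cherry on this tree, so they are sister taxa.

Platyites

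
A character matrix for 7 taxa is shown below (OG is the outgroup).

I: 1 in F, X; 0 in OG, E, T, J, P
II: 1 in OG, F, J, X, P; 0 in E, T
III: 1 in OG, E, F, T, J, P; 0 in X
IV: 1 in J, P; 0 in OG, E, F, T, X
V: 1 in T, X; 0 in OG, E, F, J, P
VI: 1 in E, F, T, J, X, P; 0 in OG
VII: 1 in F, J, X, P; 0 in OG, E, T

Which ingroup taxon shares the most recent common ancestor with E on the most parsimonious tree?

Character polarity is set by the outgroup: the derived state is whichever differs from the outgroup's state, so for II, III the derived state is '0', and for the remaining characters it is '1'.
I: derived state '1' in F and X only — synapomorphy for {F, X}.
Only E and T show the derived state '0' for II, supporting them as a clade.
III (derived state '0') is unique to X (autapomorphy; uninformative for grouping).
Only J and P show the derived state '1' for IV, supporting them as a clade.
V groups T and X, which is incompatible with the clades supported by the remaining characters; treating it as convergent (homoplasy) costs fewer steps than any alternative tree.
All ingroup taxa share the derived state '1' for VI; it defines the ingroup but does not resolve relationships within it.
VII: derived state '1' in F, J, P, and X only — synapomorphy for {F, J, P, X}.
Most parsimonious ingroup topology: ((E,T),((F,X),(J,P))).
E and T form a cherry on this tree, so they are sister taxa.

T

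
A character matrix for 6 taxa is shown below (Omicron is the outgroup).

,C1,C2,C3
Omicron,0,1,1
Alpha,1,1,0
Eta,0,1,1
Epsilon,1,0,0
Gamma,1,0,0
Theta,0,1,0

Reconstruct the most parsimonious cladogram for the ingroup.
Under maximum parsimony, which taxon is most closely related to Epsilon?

Character polarity is set by the outgroup: the derived state is whichever differs from the outgroup's state, so for C2, C3 the derived state is '0', and for the remaining characters it is '1'.
Only Alpha, Epsilon, and Gamma show the derived state '1' for C1, supporting them as a clade.
C2: derived state '0' in Epsilon and Gamma only — synapomorphy for {Epsilon, Gamma}.
Only Alpha, Epsilon, Gamma, and Theta show the derived state '0' for C3, supporting them as a clade.
Most parsimonious ingroup topology: (((Alpha,(Epsilon,Gamma)),Theta),Eta).
Epsilon and Gamma form a cherry on this tree, so they are sister taxa.

Gamma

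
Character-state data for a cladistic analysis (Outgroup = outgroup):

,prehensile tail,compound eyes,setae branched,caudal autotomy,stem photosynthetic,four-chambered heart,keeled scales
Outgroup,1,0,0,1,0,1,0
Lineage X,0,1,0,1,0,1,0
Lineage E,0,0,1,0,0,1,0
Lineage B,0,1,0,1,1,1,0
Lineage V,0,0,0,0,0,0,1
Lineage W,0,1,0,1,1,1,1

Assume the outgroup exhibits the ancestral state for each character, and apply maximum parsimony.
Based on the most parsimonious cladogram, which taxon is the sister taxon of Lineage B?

Character polarity is set by the outgroup: the derived state is whichever differs from the outgroup's state, so for prehensile tail, caudal autotomy, four-chambered heart the derived state is '0', and for the remaining characters it is '1'.
All ingroup taxa share the derived state '0' for prehensile tail; it defines the ingroup but does not resolve relationships within it.
Only Lineage B, Lineage W, and Lineage X show the derived state '1' for compound eyes, supporting them as a clade.
setae branched (derived state '1') is unique to Lineage E (autapomorphy; uninformative for grouping).
Only Lineage E and Lineage V show the derived state '0' for caudal autotomy, supporting them as a clade.
Only Lineage B and Lineage W show the derived state '1' for stem photosynthetic, supporting them as a clade.
four-chambered heart: derived state '0' in Lineage V only — an autapomorphy, so it tells us nothing about relationships among taxa.
keeled scales (state '1') occurs in Lineage V and Lineage W but conflicts with the nesting implied by the other characters — most parsimoniously interpreted as homoplasy.
Most parsimonious ingroup topology: ((Lineage X,(Lineage B,Lineage W)),(Lineage E,Lineage V)).
Lineage B and Lineage W form a cherry on this tree, so they are sister taxa.

Lineage W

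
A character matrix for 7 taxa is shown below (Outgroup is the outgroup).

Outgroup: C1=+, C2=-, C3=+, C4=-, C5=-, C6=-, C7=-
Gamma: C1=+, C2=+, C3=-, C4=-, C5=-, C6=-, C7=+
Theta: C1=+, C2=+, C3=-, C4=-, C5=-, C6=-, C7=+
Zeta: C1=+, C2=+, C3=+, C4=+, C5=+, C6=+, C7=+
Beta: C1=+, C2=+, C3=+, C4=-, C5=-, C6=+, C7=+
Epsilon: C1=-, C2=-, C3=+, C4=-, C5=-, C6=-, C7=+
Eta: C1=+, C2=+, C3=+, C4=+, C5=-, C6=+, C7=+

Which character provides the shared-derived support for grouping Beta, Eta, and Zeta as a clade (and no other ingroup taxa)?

Character polarity is set by the outgroup: the derived state is whichever differs from the outgroup's state, so for C1, C3 the derived state is '-', and for the remaining characters it is '+'.
C1: derived state '-' in Epsilon only — an autapomorphy, so it tells us nothing about relationships among taxa.
C2 (derived state '+') is shared by Beta, Eta, Gamma, Theta, and Zeta — a synapomorphy uniting that clade.
C3 (derived state '-') is shared by Gamma and Theta — a synapomorphy uniting that clade.
C4 (derived state '+') is shared by Eta and Zeta — a synapomorphy uniting that clade.
C5 (derived state '+') is unique to Zeta (autapomorphy; uninformative for grouping).
C6 (derived state '+') is shared by Beta, Eta, and Zeta — a synapomorphy uniting that clade.
All ingroup taxa share the derived state '+' for C7; it defines the ingroup but does not resolve relationships within it.
Most parsimonious ingroup topology: (((Gamma,Theta),((Zeta,Eta),Beta)),Epsilon).
The clade {Beta, Eta, Zeta} is supported by C6: its derived state '+' occurs in exactly those taxa and in no other taxon (including the outgroup).

C6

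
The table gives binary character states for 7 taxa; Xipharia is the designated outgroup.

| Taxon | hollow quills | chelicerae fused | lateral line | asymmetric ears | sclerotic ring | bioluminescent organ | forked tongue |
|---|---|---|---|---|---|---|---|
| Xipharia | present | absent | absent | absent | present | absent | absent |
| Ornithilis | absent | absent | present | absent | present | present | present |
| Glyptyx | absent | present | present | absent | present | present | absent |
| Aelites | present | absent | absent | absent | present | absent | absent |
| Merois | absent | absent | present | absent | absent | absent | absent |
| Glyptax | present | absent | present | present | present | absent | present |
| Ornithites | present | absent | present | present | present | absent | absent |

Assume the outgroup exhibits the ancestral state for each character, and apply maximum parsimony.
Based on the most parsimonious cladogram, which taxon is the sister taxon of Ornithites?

Character polarity is set by the outgroup: the derived state is whichever differs from the outgroup's state, so for hollow quills, sclerotic ring the derived state is 'absent', and for the remaining characters it is 'present'.
hollow quills: derived state 'absent' in Glyptyx, Merois, and Ornithilis only — synapomorphy for {Glyptyx, Merois, Ornithilis}.
chelicerae fused: derived state 'present' in Glyptyx only — an autapomorphy, so it tells us nothing about relationships among taxa.
lateral line: derived state 'present' in Glyptax, Glyptyx, Merois, Ornithilis, and Ornithites only — synapomorphy for {Glyptax, Glyptyx, Merois, Ornithilis, Ornithites}.
Only Glyptax and Ornithites show the derived state 'present' for asymmetric ears, supporting them as a clade.
sclerotic ring (derived state 'absent') is unique to Merois (autapomorphy; uninformative for grouping).
bioluminescent organ: derived state 'present' in Glyptyx and Ornithilis only — synapomorphy for {Glyptyx, Ornithilis}.
forked tongue (state 'present') occurs in Glyptax and Ornithilis but conflicts with the nesting implied by the other characters — most parsimoniously interpreted as homoplasy.
Most parsimonious ingroup topology: ((((Ornithilis,Glyptyx),Merois),(Glyptax,Ornithites)),Aelites).
Ornithites and Glyptax form a cherry on this tree, so they are sister taxa.

Glyptax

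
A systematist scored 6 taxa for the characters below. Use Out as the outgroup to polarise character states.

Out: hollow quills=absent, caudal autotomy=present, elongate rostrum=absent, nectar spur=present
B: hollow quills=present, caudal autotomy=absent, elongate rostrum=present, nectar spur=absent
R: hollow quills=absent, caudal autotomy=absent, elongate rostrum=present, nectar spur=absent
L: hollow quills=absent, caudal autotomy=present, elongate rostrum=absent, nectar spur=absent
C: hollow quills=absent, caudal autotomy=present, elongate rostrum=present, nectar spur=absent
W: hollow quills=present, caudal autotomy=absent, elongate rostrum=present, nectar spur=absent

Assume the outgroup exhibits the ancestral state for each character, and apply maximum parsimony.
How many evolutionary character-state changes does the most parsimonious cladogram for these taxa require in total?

4

Character polarity is set by the outgroup: the derived state is whichever differs from the outgroup's state, so for caudal autotomy, nectar spur the derived state is 'absent', and for the remaining characters it is 'present'.
hollow quills: derived state 'present' in B and W only — synapomorphy for {B, W}.
caudal autotomy: derived state 'absent' in B, R, and W only — synapomorphy for {B, R, W}.
elongate rostrum: derived state 'present' in B, C, R, and W only — synapomorphy for {B, C, R, W}.
nectar spur (derived state 'absent') is shared by all ingroup taxa — unites the whole ingroup.
Most parsimonious ingroup topology: ((((B,W),R),C),L).
Changes per character on this tree: hollow quills: 1; caudal autotomy: 1; elongate rostrum: 1; nectar spur: 1.
Total = 4.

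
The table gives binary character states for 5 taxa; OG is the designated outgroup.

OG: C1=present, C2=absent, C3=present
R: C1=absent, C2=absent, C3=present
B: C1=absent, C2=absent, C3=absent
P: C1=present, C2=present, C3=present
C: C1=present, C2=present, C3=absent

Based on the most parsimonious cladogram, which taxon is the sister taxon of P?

C

Character polarity is set by the outgroup: the derived state is whichever differs from the outgroup's state, so for C1, C3 the derived state is 'absent', and for the remaining characters it is 'present'.
C1: derived state 'absent' in B and R only — synapomorphy for {B, R}.
C2: derived state 'present' in C and P only — synapomorphy for {C, P}.
C3 groups B and C, which is incompatible with the clades supported by the remaining characters; treating it as convergent (homoplasy) costs fewer steps than any alternative tree.
Most parsimonious ingroup topology: ((R,B),(P,C)).
P and C form a cherry on this tree, so they are sister taxa.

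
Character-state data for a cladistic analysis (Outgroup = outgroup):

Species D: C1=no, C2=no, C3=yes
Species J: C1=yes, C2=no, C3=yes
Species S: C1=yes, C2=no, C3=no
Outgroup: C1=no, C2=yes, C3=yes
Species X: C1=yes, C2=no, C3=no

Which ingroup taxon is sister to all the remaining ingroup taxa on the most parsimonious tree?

Species D

Character polarity is set by the outgroup: the derived state is whichever differs from the outgroup's state, so for C2, C3 the derived state is 'no', and for the remaining characters it is 'yes'.
C1: derived state 'yes' in Species J, Species S, and Species X only — synapomorphy for {Species J, Species S, Species X}.
All ingroup taxa share the derived state 'no' for C2; it defines the ingroup but does not resolve relationships within it.
C3: derived state 'no' in Species S and Species X only — synapomorphy for {Species S, Species X}.
Most parsimonious ingroup topology: (((Species S,Species X),Species J),Species D).
Species D is sister to the clade containing all other ingroup taxa, so it is the earliest-diverging (most basal) ingroup lineage.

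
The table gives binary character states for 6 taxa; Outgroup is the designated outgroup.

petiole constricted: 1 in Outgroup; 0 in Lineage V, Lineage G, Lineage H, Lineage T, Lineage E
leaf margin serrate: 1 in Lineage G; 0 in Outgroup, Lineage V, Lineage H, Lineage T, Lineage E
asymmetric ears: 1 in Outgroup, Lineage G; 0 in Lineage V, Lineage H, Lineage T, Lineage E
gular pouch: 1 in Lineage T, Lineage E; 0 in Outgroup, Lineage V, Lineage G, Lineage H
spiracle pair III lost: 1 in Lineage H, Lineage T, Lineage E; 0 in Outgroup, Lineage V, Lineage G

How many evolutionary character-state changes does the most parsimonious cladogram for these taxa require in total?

Character polarity is set by the outgroup: the derived state is whichever differs from the outgroup's state, so for petiole constricted, asymmetric ears the derived state is '0', and for the remaining characters it is '1'.
petiole constricted (derived state '0') is shared by all ingroup taxa — unites the whole ingroup.
leaf margin serrate: derived state '1' in Lineage G only — an autapomorphy, so it tells us nothing about relationships among taxa.
asymmetric ears (derived state '0') is shared by Lineage E, Lineage H, Lineage T, and Lineage V — a synapomorphy uniting that clade.
gular pouch: derived state '1' in Lineage E and Lineage T only — synapomorphy for {Lineage E, Lineage T}.
spiracle pair III lost (derived state '1') is shared by Lineage E, Lineage H, and Lineage T — a synapomorphy uniting that clade.
Most parsimonious ingroup topology: ((Lineage V,(Lineage H,(Lineage T,Lineage E))),Lineage G).
Changes per character on this tree: petiole constricted: 1; leaf margin serrate: 1; asymmetric ears: 1; gular pouch: 1; spiracle pair III lost: 1.
Total = 5.

5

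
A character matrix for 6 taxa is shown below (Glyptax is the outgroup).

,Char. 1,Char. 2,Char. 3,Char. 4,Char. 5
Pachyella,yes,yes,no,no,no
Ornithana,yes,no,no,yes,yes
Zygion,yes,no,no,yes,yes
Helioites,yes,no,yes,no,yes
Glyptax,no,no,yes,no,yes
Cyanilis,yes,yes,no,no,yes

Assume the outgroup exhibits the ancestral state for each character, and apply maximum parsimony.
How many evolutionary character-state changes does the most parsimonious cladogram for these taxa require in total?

5

Character polarity is set by the outgroup: the derived state is whichever differs from the outgroup's state, so for Char. 3, Char. 5 the derived state is 'no', and for the remaining characters it is 'yes'.
Char. 1 (derived state 'yes') is shared by all ingroup taxa — unites the whole ingroup.
Char. 2: derived state 'yes' in Cyanilis and Pachyella only — synapomorphy for {Cyanilis, Pachyella}.
Char. 3 (derived state 'no') is shared by Cyanilis, Ornithana, Pachyella, and Zygion — a synapomorphy uniting that clade.
Char. 4 (derived state 'yes') is shared by Ornithana and Zygion — a synapomorphy uniting that clade.
Char. 5: derived state 'no' in Pachyella only — an autapomorphy, so it tells us nothing about relationships among taxa.
Most parsimonious ingroup topology: (Helioites,((Zygion,Ornithana),(Pachyella,Cyanilis))).
Changes per character on this tree: Char. 1: 1; Char. 2: 1; Char. 3: 1; Char. 4: 1; Char. 5: 1.
Total = 5.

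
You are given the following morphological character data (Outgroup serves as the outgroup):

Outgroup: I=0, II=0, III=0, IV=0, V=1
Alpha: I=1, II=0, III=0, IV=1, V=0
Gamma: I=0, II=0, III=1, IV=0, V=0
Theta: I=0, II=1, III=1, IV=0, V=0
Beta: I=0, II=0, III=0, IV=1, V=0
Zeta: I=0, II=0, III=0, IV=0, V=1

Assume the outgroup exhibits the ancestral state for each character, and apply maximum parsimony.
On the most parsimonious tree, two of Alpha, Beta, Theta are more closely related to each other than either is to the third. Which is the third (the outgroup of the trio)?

Character polarity is set by the outgroup: the derived state is whichever differs from the outgroup's state, so for V the derived state is '0', and for the remaining characters it is '1'.
I: derived state '1' in Alpha only — an autapomorphy, so it tells us nothing about relationships among taxa.
II (derived state '1') is unique to Theta (autapomorphy; uninformative for grouping).
Only Gamma and Theta show the derived state '1' for III, supporting them as a clade.
Only Alpha and Beta show the derived state '1' for IV, supporting them as a clade.
V (derived state '0') is shared by Alpha, Beta, Gamma, and Theta — a synapomorphy uniting that clade.
Most parsimonious ingroup topology: (((Alpha,Beta),(Gamma,Theta)),Zeta).
Beta and Alpha share a more recent common ancestor with each other than either does with Theta, so Theta is the least closely related of the three.

Theta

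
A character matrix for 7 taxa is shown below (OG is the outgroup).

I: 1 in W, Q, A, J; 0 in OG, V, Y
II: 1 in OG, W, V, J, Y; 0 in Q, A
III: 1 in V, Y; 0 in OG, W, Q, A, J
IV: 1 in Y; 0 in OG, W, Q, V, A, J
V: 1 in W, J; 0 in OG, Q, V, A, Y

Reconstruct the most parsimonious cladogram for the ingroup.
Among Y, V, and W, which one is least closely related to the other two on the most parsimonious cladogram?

Character polarity is set by the outgroup: the derived state is whichever differs from the outgroup's state, so for II the derived state is '0', and for the remaining characters it is '1'.
I: derived state '1' in A, J, Q, and W only — synapomorphy for {A, J, Q, W}.
Only A and Q show the derived state '0' for II, supporting them as a clade.
Only V and Y show the derived state '1' for III, supporting them as a clade.
IV: derived state '1' in Y only — an autapomorphy, so it tells us nothing about relationships among taxa.
Only J and W show the derived state '1' for V, supporting them as a clade.
Most parsimonious ingroup topology: ((Y,V),((J,W),(A,Q))).
Y and V share a more recent common ancestor with each other than either does with W, so W is the least closely related of the three.

W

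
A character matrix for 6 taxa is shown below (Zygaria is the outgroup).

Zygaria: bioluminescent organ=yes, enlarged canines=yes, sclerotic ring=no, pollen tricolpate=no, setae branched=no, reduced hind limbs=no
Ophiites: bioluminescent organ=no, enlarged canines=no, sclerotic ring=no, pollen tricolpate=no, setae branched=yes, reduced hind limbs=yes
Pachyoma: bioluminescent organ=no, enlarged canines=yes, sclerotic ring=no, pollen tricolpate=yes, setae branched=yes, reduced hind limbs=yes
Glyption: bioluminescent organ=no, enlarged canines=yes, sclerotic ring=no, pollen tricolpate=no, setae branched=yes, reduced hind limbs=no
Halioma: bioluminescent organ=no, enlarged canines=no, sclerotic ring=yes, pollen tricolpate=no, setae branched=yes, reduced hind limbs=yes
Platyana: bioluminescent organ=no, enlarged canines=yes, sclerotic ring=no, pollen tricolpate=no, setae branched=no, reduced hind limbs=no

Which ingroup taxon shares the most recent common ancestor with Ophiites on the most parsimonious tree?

Character polarity is set by the outgroup: the derived state is whichever differs from the outgroup's state, so for bioluminescent organ, enlarged canines the derived state is 'no', and for the remaining characters it is 'yes'.
bioluminescent organ (derived state 'no') is shared by all ingroup taxa — unites the whole ingroup.
enlarged canines: derived state 'no' in Halioma and Ophiites only — synapomorphy for {Halioma, Ophiites}.
sclerotic ring (derived state 'yes') is unique to Halioma (autapomorphy; uninformative for grouping).
pollen tricolpate (derived state 'yes') is unique to Pachyoma (autapomorphy; uninformative for grouping).
Only Glyption, Halioma, Ophiites, and Pachyoma show the derived state 'yes' for setae branched, supporting them as a clade.
reduced hind limbs (derived state 'yes') is shared by Halioma, Ophiites, and Pachyoma — a synapomorphy uniting that clade.
Most parsimonious ingroup topology: ((((Ophiites,Halioma),Pachyoma),Glyption),Platyana).
Ophiites and Halioma form a cherry on this tree, so they are sister taxa.

Halioma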